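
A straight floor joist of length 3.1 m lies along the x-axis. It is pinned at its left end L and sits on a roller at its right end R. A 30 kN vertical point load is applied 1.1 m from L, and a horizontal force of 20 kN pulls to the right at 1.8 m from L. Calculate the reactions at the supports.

L_x = -20.00 kN, L_y = 19.35 kN, R_y = 10.65 kN

ΣM about L: R_y·3.1 − 30·1.1 = 0 → R_y = 33/3.1 = 10.6452 ≈ 10.65 kN.
ΣF_y = 0: L_y + 10.6452 − 30 = 0 → L_y = 19.35 kN.
ΣF_x = 0: L_x + 20 = 0 → L_x = -20.00 kN.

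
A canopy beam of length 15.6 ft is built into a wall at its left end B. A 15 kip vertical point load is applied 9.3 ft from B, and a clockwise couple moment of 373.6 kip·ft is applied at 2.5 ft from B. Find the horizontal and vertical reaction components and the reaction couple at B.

ΣF_x = 0: B_x = 0.
ΣF_y = 0: B_y − 15 = 0 → B_y = 15.00 kip.
ΣM about B: M_B − 15·9.3 − 373.6 = 0 → M_B = 513.1 kip·ft.

B_x = 0, B_y = 15.00 kip, M_B = 513.1 kip·ft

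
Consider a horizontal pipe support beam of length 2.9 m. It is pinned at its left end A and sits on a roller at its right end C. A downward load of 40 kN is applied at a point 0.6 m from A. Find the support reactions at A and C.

Taking moments about A: C_y·2.9 − 40·0.6 = 0 → C_y = 24/2.9 = 8.27586 ≈ 8.276 kN.
ΣF_y = 0: A_y + 8.27586 − 40 = 0 → A_y = 31.72 kN.
ΣF_x = 0: no horizontal applied forces, so A_x = 0.

A_x = 0, A_y = 31.72 kN, C_y = 8.276 kN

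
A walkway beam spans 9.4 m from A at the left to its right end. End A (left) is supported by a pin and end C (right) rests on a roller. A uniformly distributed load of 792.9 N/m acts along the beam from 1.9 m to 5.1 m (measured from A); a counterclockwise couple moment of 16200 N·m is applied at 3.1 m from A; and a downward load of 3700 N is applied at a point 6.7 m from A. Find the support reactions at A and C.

A_x = 0, A_y = 4379 N, C_y = 1859 N

Resultant of the distributed load: 792.9 × 3.2 = 2537.28 N at 3.5 m from A.
Taking moments about A: C_y·9.4 − (792.9·3.2)·3.5 + 16200 − 3700·6.7 = 0 → C_y = 17470.48/9.4 = 1858.56 ≈ 1859 N.
ΣF_y = 0: A_y + 1858.56 − 792.9·3.2 − 3700 = 0 → A_y = 4379 N.
ΣF_x = 0: no horizontal applied forces, so A_x = 0.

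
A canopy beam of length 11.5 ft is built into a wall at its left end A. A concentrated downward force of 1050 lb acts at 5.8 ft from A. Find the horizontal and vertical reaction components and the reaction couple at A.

ΣF_x = 0: A_x = 0.
ΣF_y = 0: A_y − 1050 = 0 → A_y = 1050 lb.
ΣM about A: M_A − 1050·5.8 = 0 → M_A = 6090 lb·ft.

A_x = 0, A_y = 1050 lb, M_A = 6090 lb·ft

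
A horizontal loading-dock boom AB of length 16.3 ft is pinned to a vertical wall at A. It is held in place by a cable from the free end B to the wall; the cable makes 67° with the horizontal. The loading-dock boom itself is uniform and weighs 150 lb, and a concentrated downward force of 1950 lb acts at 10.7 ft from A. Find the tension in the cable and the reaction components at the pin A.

T = 1472 lb, A_x = 575.2 lb, A_y = 744.9 lb

ΣM about A: T·sin67°·16.3 − 150·8.15 − 1950·10.7 = 0 → T = 22087.5/(16.3·0.920505) = 1472.08 ≈ 1472 lb.
ΣF_x = 0: A_x − T·cos67° = 0 → A_x = 1472.08 × 0.390731 = 575.2 lb.
ΣF_y = 0: A_y + T·sin67° − 150 − 1950 = 0 → A_y = 2100 − 1472.08 × 0.920505 = 744.9 lb.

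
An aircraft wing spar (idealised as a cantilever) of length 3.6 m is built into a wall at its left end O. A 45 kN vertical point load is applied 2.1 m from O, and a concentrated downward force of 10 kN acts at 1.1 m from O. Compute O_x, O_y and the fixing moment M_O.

ΣF_x = 0: O_x = 0.
ΣF_y = 0: O_y − 45 − 10 = 0 → O_y = 55.00 kN.
ΣM about O: M_O − 45·2.1 − 10·1.1 = 0 → M_O = 105.5 kN·m.

O_x = 0, O_y = 55.00 kN, M_O = 105.5 kN·m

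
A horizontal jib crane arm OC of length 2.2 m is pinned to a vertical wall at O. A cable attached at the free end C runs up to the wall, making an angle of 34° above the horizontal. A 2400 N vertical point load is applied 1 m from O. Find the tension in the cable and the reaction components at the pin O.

ΣM about O: T·sin34°·2.2 − 2400·1 = 0 → T = 2400/(2.2·0.559193) = 1950.86 ≈ 1951 N.
ΣF_x = 0: O_x − T·cos34° = 0 → O_x = 1950.86 × 0.829038 = 1617 N.
ΣF_y = 0: O_y + T·sin34° − 2400 = 0 → O_y = 2400 − 1950.86 × 0.559193 = 1309 N.

T = 1951 N, O_x = 1617 N, O_y = 1309 N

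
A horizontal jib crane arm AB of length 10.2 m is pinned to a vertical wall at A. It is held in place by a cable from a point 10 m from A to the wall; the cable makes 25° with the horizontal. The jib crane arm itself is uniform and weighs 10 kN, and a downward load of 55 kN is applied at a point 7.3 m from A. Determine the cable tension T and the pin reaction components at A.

ΣM about A: T·sin25°·10 − 10·5.1 − 55·7.3 = 0 → T = 452.5/(10·0.422618) = 107.071 ≈ 107.1 kN.
ΣF_x = 0: A_x − T·cos25° = 0 → A_x = 107.071 × 0.906308 = 97.04 kN.
ΣF_y = 0: A_y + T·sin25° − 10 − 55 = 0 → A_y = 65 − 107.071 × 0.422618 = 19.75 kN.

T = 107.1 kN, A_x = 97.04 kN, A_y = 19.75 kN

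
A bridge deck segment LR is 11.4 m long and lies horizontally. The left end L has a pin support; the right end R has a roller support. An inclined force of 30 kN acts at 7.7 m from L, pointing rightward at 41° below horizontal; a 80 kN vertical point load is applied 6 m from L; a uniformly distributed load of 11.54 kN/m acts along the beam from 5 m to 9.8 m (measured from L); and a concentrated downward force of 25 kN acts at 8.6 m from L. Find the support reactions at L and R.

L_x = -22.64 kN, L_y = 69.86 kN, R_y = 110.2 kN

Resultant of the distributed load: 11.54 × 4.8 = 55.392 kN at 7.4 m from L.
Taking moments about L: R_y·11.4 − 30·sin41°·7.7 − 80·6 − (11.54·4.8)·7.4 − 25·8.6 = 0 → R_y = 1256.45/11.4 = 110.215 ≈ 110.2 kN.
ΣF_y = 0: L_y + 110.215 − 30·sin41° − 80 − 11.54·4.8 − 25 = 0 → L_y = 69.86 kN.
ΣF_x = 0: L_x + 30·cos41° = 0 → L_x = -22.64 kN.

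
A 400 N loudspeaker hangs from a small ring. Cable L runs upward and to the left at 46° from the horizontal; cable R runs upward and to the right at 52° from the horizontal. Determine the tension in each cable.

T_L = 248.7 N, T_R = 280.6 N

ΣF_x = 0: −T_L·cos46° + T_R·cos52° = 0 → T_R = 1.12831·T_L.
ΣF_y = 0: T_L·sin46° + T_R·sin52° = 400.
Substitute: T_L·(0.71934 + 1.12831·0.788011) = 400 → T_L = 248.685 ≈ 248.7 N.
Then T_R = 1.12831 × 248.685 = 280.6 N.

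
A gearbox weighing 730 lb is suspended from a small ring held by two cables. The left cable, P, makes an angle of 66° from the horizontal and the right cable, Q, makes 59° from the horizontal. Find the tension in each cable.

ΣF_x = 0: −T_P·cos66° + T_Q·cos59° = 0 → T_Q = 0.789722·T_P.
ΣF_y = 0: T_P·sin66° + T_Q·sin59° = 730.
Substitute: T_P·(0.913545 + 0.789722·0.857167) = 730 → T_P = 458.984 ≈ 459.0 lb.
Then T_Q = 0.789722 × 458.984 = 362.5 lb.

T_P = 459.0 lb, T_Q = 362.5 lb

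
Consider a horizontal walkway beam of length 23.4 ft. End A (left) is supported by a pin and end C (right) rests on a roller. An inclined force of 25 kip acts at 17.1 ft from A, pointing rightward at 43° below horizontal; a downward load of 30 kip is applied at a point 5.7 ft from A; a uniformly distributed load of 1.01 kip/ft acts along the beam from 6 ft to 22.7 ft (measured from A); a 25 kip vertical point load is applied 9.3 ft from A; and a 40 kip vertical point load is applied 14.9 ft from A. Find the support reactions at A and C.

A_x = -18.28 kip, A_y = 63.40 kip, C_y = 65.52 kip

Resultant of the distributed load: 1.01 × 16.7 = 16.867 kip at 14.35 ft from A.
Moments about A: C_y·23.4 − 25·sin43°·17.1 − 30·5.7 − (1.01·16.7)·14.35 − 25·9.3 − 40·14.9 = 0 → C_y = 1533.1/23.4 = 65.5171 ≈ 65.52 kip.
ΣF_y = 0: A_y + 65.5171 − 25·sin43° − 30 − 1.01·16.7 − 25 − 40 = 0 → A_y = 63.40 kip.
ΣF_x = 0: A_x + 25·cos43° = 0 → A_x = -18.28 kip.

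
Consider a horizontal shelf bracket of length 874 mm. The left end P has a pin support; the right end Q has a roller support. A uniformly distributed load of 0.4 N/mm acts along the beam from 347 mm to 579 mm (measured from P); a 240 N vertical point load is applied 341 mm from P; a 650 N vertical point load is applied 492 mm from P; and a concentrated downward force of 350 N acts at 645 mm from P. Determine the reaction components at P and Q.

P_x = 0, P_y = 565.8 N, Q_y = 767.0 N

Resultant of the distributed load: 0.4 × 232 = 92.8 N at 463 mm from P.
Taking moments about P: Q_y·874 − (0.4·232)·463 − 240·341 − 650·492 − 350·645 = 0 → Q_y = 670356.4/874 = 766.998 ≈ 767.0 N.
ΣF_y = 0: P_y + 766.998 − 0.4·232 − 240 − 650 − 350 = 0 → P_y = 565.8 N.
ΣF_x = 0: no horizontal applied forces, so P_x = 0.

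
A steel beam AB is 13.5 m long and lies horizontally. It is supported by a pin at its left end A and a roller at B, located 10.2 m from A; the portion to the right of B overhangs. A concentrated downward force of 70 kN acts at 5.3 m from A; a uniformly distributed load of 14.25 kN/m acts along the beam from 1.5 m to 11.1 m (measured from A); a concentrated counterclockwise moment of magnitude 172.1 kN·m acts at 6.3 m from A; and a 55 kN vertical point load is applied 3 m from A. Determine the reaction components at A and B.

A_x = 0, A_y = 141.6 kN, B_y = 120.2 kN

Resultant of the distributed load: 14.25 × 9.6 = 136.8 kN at 6.3 m from A.
Taking moments about A: B_y·10.2 − 70·5.3 − (14.25·9.6)·6.3 + 172.1 − 55·3 = 0 → B_y = 1225.74/10.2 = 120.171 ≈ 120.2 kN.
ΣF_y = 0: A_y + 120.171 − 70 − 14.25·9.6 − 55 = 0 → A_y = 141.6 kN.
ΣF_x = 0: no horizontal applied forces, so A_x = 0.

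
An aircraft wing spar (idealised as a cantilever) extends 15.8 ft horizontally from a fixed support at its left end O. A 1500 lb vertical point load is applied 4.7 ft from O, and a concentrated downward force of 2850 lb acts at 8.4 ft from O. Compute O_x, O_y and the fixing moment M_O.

ΣF_x = 0: O_x = 0.
ΣF_y = 0: O_y − 1500 − 2850 = 0 → O_y = 4350 lb.
ΣM about O: M_O − 1500·4.7 − 2850·8.4 = 0 → M_O = 30990 lb·ft.

O_x = 0, O_y = 4350 lb, M_O = 30990 lb·ft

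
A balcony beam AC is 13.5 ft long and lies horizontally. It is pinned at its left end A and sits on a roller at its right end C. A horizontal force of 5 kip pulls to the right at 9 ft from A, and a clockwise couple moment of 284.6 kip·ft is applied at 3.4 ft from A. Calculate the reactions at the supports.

A_x = -5.000 kip, A_y = -21.08 kip, C_y = 21.08 kip

Moments about A: C_y·13.5 − 284.6 = 0 → C_y = 284.6/13.5 = 21.0815 ≈ 21.08 kip.
ΣF_y = 0: A_y + 21.0815  = 0 → A_y = -21.08 kip.
ΣF_x = 0: A_x + 5 = 0 → A_x = -5.000 kip.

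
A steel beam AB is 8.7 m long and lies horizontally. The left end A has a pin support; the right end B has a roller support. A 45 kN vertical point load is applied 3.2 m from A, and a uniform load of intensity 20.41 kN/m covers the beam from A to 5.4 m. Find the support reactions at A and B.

Resultant of the distributed load: 20.41 × 5.4 = 110.214 kN at 2.7 m from A.
ΣM about A: B_y·8.7 − 45·3.2 − (20.41·5.4)·2.7 = 0 → B_y = 441.5778/8.7 = 50.7561 ≈ 50.76 kN.
ΣF_y = 0: A_y + 50.7561 − 45 − 20.41·5.4 = 0 → A_y = 104.5 kN.
ΣF_x = 0: no horizontal applied forces, so A_x = 0.

A_x = 0, A_y = 104.5 kN, B_y = 50.76 kN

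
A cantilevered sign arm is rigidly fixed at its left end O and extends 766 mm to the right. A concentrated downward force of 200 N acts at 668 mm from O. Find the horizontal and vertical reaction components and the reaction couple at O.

O_x = 0, O_y = 200.0 N, M_O = 133600 N·mm

ΣF_x = 0: O_x = 0.
ΣF_y = 0: O_y − 200 = 0 → O_y = 200.0 N.
ΣM about O: M_O − 200·668 = 0 → M_O = 133600 N·mm.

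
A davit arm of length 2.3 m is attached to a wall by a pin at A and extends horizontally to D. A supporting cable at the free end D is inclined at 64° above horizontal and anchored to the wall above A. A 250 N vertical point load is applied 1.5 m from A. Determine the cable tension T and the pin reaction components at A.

T = 181.4 N, A_x = 79.52 N, A_y = 86.96 N

ΣM about A: T·sin64°·2.3 − 250·1.5 = 0 → T = 375/(2.3·0.898794) = 181.402 ≈ 181.4 N.
ΣF_x = 0: A_x − T·cos64° = 0 → A_x = 181.402 × 0.438371 = 79.52 N.
ΣF_y = 0: A_y + T·sin64° − 250 = 0 → A_y = 250 − 181.402 × 0.898794 = 86.96 N.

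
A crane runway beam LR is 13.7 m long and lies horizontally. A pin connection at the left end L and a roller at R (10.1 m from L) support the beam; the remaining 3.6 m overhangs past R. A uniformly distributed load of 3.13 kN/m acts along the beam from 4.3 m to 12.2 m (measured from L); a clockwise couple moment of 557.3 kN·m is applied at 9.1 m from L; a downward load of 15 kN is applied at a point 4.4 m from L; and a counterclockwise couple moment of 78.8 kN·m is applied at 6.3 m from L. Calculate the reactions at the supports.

L_x = 0, L_y = -34.38 kN, R_y = 74.11 kN

Resultant of the distributed load: 3.13 × 7.9 = 24.727 kN at 8.25 m from L.
ΣM about L: R_y·10.1 − (3.13·7.9)·8.25 − 557.3 − 15·4.4 + 78.8 = 0 → R_y = 748.49775/10.1 = 74.1087 ≈ 74.11 kN.
ΣF_y = 0: L_y + 74.1087 − 3.13·7.9 − 15 = 0 → L_y = -34.38 kN.
ΣF_x = 0: no horizontal applied forces, so L_x = 0.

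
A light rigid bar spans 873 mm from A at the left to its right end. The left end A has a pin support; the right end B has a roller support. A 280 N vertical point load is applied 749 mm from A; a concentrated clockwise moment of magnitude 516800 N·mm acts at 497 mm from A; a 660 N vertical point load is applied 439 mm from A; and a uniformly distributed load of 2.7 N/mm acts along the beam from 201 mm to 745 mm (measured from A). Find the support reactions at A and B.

A_x = 0, A_y = 448.9 N, B_y = 1960 N

Resultant of the distributed load: 2.7 × 544 = 1468.8 N at 473 mm from A.
Moments about A: B_y·873 − 280·749 − 516800 − 660·439 − (2.7·544)·473 = 0 → B_y = 1711002.4/873 = 1959.91 ≈ 1960 N.
ΣF_y = 0: A_y + 1959.91 − 280 − 660 − 2.7·544 = 0 → A_y = 448.9 N.
ΣF_x = 0: no horizontal applied forces, so A_x = 0.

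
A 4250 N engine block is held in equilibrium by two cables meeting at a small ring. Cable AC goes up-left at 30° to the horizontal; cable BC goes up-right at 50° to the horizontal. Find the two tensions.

ΣF_x = 0: −T_AC·cos30° + T_BC·cos50° = 0 → T_BC = 1.3473·T_AC.
ΣF_y = 0: T_AC·sin30° + T_BC·sin50° = 4250.
Substitute: T_AC·(0.5 + 1.3473·0.766044) = 4250 → T_AC = 2773.99 ≈ 2774 N.
Then T_BC = 1.3473 × 2773.99 = 3737 N.

T_AC = 2774 N, T_BC = 3737 N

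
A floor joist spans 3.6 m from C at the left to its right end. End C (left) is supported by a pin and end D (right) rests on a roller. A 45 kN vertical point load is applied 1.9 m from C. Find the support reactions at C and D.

C_x = 0, C_y = 21.25 kN, D_y = 23.75 kN

Moments about C: D_y·3.6 − 45·1.9 = 0 → D_y = 85.5/3.6 = 23.75 kN.
ΣF_y = 0: C_y + 23.75 − 45 = 0 → C_y = 21.25 kN.
ΣF_x = 0: no horizontal applied forces, so C_x = 0.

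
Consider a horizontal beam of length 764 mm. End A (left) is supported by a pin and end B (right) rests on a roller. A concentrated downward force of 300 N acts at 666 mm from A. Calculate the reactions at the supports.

Moments about A: B_y·764 − 300·666 = 0 → B_y = 199800/764 = 261.518 ≈ 261.5 N.
ΣF_y = 0: A_y + 261.518 − 300 = 0 → A_y = 38.48 N.
ΣF_x = 0: no horizontal applied forces, so A_x = 0.

A_x = 0, A_y = 38.48 N, B_y = 261.5 N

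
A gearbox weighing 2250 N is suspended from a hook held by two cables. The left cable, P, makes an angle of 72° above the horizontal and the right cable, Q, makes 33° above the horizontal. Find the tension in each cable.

T_P = 1954 N, T_Q = 719.8 N

ΣF_x = 0: −T_P·cos72° + T_Q·cos33° = 0 → T_Q = 0.368461·T_P.
ΣF_y = 0: T_P·sin72° + T_Q·sin33° = 2250.
Substitute: T_P·(0.951057 + 0.368461·0.544639) = 2250 → T_P = 1953.57 ≈ 1954 N.
Then T_Q = 0.368461 × 1953.57 = 719.8 N.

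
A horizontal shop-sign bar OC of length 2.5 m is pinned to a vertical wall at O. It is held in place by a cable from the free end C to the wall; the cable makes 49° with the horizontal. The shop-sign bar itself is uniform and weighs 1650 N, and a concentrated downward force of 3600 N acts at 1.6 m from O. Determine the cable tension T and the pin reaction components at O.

ΣM about O: T·sin49°·2.5 − 1650·1.25 − 3600·1.6 = 0 → T = 7822.5/(2.5·0.75471) = 4145.96 ≈ 4146 N.
ΣF_x = 0: O_x − T·cos49° = 0 → O_x = 4145.96 × 0.656059 = 2720 N.
ΣF_y = 0: O_y + T·sin49° − 1650 − 3600 = 0 → O_y = 5250 − 4145.96 × 0.75471 = 2121 N.

T = 4146 N, O_x = 2720 N, O_y = 2121 N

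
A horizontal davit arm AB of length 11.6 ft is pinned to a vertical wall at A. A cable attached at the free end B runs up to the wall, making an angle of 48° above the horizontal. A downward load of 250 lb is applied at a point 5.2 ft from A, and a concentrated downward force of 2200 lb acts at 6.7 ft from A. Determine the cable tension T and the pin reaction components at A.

T = 1861 lb, A_x = 1245 lb, A_y = 1067 lb

ΣM about A: T·sin48°·11.6 − 250·5.2 − 2200·6.7 = 0 → T = 16040/(11.6·0.743145) = 1860.68 ≈ 1861 lb.
ΣF_x = 0: A_x − T·cos48° = 0 → A_x = 1860.68 × 0.669131 = 1245 lb.
ΣF_y = 0: A_y + T·sin48° − 250 − 2200 = 0 → A_y = 2450 − 1860.68 × 0.743145 = 1067 lb.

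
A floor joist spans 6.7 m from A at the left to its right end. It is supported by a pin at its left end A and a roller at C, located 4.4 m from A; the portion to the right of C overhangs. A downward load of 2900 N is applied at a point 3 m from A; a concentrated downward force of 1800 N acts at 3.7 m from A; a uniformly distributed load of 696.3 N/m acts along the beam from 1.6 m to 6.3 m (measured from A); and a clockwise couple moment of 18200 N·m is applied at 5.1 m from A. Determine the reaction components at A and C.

A_x = 0, A_y = -2593 N, C_y = 10570 N

Resultant of the distributed load: 696.3 × 4.7 = 3272.61 N at 3.95 m from A.
Taking moments about A: C_y·4.4 − 2900·3 − 1800·3.7 − (696.3·4.7)·3.95 − 18200 = 0 → C_y = 46486.8095/4.4 = 10565.2 ≈ 10570 N.
ΣF_y = 0: A_y + 10565.2 − 2900 − 1800 − 696.3·4.7 = 0 → A_y = -2593 N.
ΣF_x = 0: no horizontal applied forces, so A_x = 0.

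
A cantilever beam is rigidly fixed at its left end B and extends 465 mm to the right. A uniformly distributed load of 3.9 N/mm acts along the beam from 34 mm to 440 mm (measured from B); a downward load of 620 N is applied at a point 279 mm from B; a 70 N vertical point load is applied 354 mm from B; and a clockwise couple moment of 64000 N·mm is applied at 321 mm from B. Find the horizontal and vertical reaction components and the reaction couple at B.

Resultant of the distributed load: 3.9 × 406 = 1583.4 N at 237 mm from B.
ΣF_x = 0: B_x = 0.
ΣF_y = 0: B_y − 3.9·406 − 620 − 70 = 0 → B_y = 2273 N.
ΣM about B: M_B − (3.9·406)·237 − 620·279 − 70·354 − 64000 = 0 → M_B = 637000 N·mm.

B_x = 0, B_y = 2273 N, M_B = 637000 N·mm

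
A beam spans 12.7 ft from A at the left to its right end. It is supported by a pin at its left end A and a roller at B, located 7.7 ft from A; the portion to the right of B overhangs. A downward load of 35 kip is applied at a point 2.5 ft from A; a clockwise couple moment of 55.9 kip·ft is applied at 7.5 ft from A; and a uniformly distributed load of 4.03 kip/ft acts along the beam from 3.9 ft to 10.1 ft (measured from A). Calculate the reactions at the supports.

A_x = 0, A_y = 18.65 kip, B_y = 41.34 kip

Resultant of the distributed load: 4.03 × 6.2 = 24.986 kip at 7 ft from A.
ΣM about A: B_y·7.7 − 35·2.5 − 55.9 − (4.03·6.2)·7 = 0 → B_y = 318.302/7.7 = 41.3379 ≈ 41.34 kip.
ΣF_y = 0: A_y + 41.3379 − 35 − 4.03·6.2 = 0 → A_y = 18.65 kip.
ΣF_x = 0: no horizontal applied forces, so A_x = 0.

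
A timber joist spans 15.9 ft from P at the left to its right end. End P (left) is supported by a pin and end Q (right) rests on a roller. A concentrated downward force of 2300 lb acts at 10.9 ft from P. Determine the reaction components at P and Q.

P_x = 0, P_y = 723.3 lb, Q_y = 1577 lb

ΣM about P: Q_y·15.9 − 2300·10.9 = 0 → Q_y = 25070/15.9 = 1576.73 ≈ 1577 lb.
ΣF_y = 0: P_y + 1576.73 − 2300 = 0 → P_y = 723.3 lb.
ΣF_x = 0: no horizontal applied forces, so P_x = 0.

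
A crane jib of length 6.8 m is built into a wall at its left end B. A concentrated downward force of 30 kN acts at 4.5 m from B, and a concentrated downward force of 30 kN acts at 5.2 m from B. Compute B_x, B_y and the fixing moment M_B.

ΣF_x = 0: B_x = 0.
ΣF_y = 0: B_y − 30 − 30 = 0 → B_y = 60.00 kN.
ΣM about B: M_B − 30·4.5 − 30·5.2 = 0 → M_B = 291.0 kN·m.

B_x = 0, B_y = 60.00 kN, M_B = 291.0 kN·m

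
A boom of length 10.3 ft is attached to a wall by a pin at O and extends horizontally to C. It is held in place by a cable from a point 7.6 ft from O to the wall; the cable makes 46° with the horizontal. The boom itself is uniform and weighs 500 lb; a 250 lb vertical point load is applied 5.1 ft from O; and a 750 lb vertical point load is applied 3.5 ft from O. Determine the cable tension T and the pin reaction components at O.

T = 1184 lb, O_x = 822.7 lb, O_y = 648.0 lb

ΣM about O: T·sin46°·7.6 − 500·5.15 − 250·5.1 − 750·3.5 = 0 → T = 6475/(7.6·0.71934) = 1184.38 ≈ 1184 lb.
ΣF_x = 0: O_x − T·cos46° = 0 → O_x = 1184.38 × 0.694658 = 822.7 lb.
ΣF_y = 0: O_y + T·sin46° − 500 − 250 − 750 = 0 → O_y = 1500 − 1184.38 × 0.71934 = 648.0 lb.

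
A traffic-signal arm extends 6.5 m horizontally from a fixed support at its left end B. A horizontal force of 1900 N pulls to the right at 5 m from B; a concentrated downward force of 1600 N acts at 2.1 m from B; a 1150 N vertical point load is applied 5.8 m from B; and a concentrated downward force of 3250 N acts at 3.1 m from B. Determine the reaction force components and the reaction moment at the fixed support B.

B_x = -1900 N, B_y = 6000 N, M_B = 20100 N·m

ΣF_x = 0: B_x + 1900 = 0 → B_x = -1900 N.
ΣF_y = 0: B_y − 1600 − 1150 − 3250 = 0 → B_y = 6000 N.
ΣM about B: M_B − 1600·2.1 − 1150·5.8 − 3250·3.1 = 0 → M_B = 20100 N·m.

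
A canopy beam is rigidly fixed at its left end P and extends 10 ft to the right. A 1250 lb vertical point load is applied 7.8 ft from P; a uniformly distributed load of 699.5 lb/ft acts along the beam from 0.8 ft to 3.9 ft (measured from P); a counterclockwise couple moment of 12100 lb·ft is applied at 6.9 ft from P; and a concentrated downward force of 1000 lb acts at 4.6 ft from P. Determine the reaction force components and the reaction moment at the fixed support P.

Resultant of the distributed load: 699.5 × 3.1 = 2168.45 lb at 2.35 ft from P.
ΣF_x = 0: P_x = 0.
ΣF_y = 0: P_y − 1250 − 699.5·3.1 − 1000 = 0 → P_y = 4418 lb.
ΣM about P: M_P − 1250·7.8 − (699.5·3.1)·2.35 + 12100 − 1000·4.6 = 0 → M_P = 7346 lb·ft.

P_x = 0, P_y = 4418 lb, M_P = 7346 lb·ft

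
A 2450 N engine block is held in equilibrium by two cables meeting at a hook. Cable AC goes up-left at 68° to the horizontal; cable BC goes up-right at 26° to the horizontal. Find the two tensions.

T_AC = 2207 N, T_BC = 920.0 N

ΣF_x = 0: −T_AC·cos68° + T_BC·cos26° = 0 → T_BC = 0.416788·T_AC.
ΣF_y = 0: T_AC·sin68° + T_BC·sin26° = 2450.
Substitute: T_AC·(0.927184 + 0.416788·0.438371) = 2450 → T_AC = 2207.42 ≈ 2207 N.
Then T_BC = 0.416788 × 2207.42 = 920.0 N.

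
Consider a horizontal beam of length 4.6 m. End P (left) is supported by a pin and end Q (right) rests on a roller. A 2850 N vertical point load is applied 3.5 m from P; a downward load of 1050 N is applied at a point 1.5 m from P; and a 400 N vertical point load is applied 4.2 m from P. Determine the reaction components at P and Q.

ΣM about P: Q_y·4.6 − 2850·3.5 − 1050·1.5 − 400·4.2 = 0 → Q_y = 13230/4.6 = 2876.09 ≈ 2876 N.
ΣF_y = 0: P_y + 2876.09 − 2850 − 1050 − 400 = 0 → P_y = 1424 N.
ΣF_x = 0: no horizontal applied forces, so P_x = 0.

P_x = 0, P_y = 1424 N, Q_y = 2876 N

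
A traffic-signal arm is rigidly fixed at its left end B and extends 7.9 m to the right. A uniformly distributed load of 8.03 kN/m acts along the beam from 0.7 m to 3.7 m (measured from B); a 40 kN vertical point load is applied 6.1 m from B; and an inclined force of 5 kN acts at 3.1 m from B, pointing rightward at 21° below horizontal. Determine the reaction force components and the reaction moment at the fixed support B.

Resultant of the distributed load: 8.03 × 3 = 24.09 kN at 2.2 m from B.
ΣF_x = 0: B_x + 5·cos21° = 0 → B_x = -4.668 kN.
ΣF_y = 0: B_y − 8.03·3 − 40 − 5·sin21° = 0 → B_y = 65.88 kN.
ΣM about B: M_B − (8.03·3)·2.2 − 40·6.1 − 5·sin21°·3.1 = 0 → M_B = 302.6 kN·m.

B_x = -4.668 kN, B_y = 65.88 kN, M_B = 302.6 kN·m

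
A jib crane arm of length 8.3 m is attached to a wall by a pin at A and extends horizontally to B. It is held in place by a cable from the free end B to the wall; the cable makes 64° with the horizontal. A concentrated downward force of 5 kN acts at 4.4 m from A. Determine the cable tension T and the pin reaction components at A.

ΣM about A: T·sin64°·8.3 − 5·4.4 = 0 → T = 22/(8.3·0.898794) = 2.94907 ≈ 2.949 kN.
ΣF_x = 0: A_x − T·cos64° = 0 → A_x = 2.94907 × 0.438371 = 1.293 kN.
ΣF_y = 0: A_y + T·sin64° − 5 = 0 → A_y = 5 − 2.94907 × 0.898794 = 2.349 kN.

T = 2.949 kN, A_x = 1.293 kN, A_y = 2.349 kN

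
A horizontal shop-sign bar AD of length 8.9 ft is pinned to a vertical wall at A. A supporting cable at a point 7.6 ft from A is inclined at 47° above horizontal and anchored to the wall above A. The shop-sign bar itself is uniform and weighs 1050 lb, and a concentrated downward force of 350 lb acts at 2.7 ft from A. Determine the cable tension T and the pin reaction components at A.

T = 1011 lb, A_x = 689.3 lb, A_y = 660.9 lb

ΣM about A: T·sin47°·7.6 − 1050·4.45 − 350·2.7 = 0 → T = 5617.5/(7.6·0.731354) = 1010.65 ≈ 1011 lb.
ΣF_x = 0: A_x − T·cos47° = 0 → A_x = 1010.65 × 0.681998 = 689.3 lb.
ΣF_y = 0: A_y + T·sin47° − 1050 − 350 = 0 → A_y = 1400 − 1010.65 × 0.731354 = 660.9 lb.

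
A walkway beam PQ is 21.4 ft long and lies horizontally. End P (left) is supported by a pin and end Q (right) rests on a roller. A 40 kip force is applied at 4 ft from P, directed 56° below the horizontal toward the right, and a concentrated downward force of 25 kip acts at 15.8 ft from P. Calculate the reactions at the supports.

P_x = -22.37 kip, P_y = 33.51 kip, Q_y = 24.66 kip

Moments about P: Q_y·21.4 − 40·sin56°·4 − 25·15.8 = 0 → Q_y = 527.646/21.4 = 24.6564 ≈ 24.66 kip.
ΣF_y = 0: P_y + 24.6564 − 40·sin56° − 25 = 0 → P_y = 33.51 kip.
ΣF_x = 0: P_x + 40·cos56° = 0 → P_x = -22.37 kip.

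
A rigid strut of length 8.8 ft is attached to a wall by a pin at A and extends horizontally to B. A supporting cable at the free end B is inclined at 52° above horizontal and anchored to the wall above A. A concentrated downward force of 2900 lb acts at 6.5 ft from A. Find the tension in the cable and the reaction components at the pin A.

ΣM about A: T·sin52°·8.8 − 2900·6.5 = 0 → T = 18850/(8.8·0.788011) = 2718.29 ≈ 2718 lb.
ΣF_x = 0: A_x − T·cos52° = 0 → A_x = 2718.29 × 0.615661 = 1674 lb.
ΣF_y = 0: A_y + T·sin52° − 2900 = 0 → A_y = 2900 − 2718.29 × 0.788011 = 758.0 lb.

T = 2718 lb, A_x = 1674 lb, A_y = 758.0 lb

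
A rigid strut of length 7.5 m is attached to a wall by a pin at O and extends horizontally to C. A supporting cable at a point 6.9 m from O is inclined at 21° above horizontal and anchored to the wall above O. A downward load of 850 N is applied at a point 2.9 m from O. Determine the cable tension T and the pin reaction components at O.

ΣM about O: T·sin21°·6.9 − 850·2.9 = 0 → T = 2465/(6.9·0.358368) = 996.87 ≈ 996.9 N.
ΣF_x = 0: O_x − T·cos21° = 0 → O_x = 996.87 × 0.93358 = 930.7 N.
ΣF_y = 0: O_y + T·sin21° − 850 = 0 → O_y = 850 − 996.87 × 0.358368 = 492.8 N.

T = 996.9 N, O_x = 930.7 N, O_y = 492.8 N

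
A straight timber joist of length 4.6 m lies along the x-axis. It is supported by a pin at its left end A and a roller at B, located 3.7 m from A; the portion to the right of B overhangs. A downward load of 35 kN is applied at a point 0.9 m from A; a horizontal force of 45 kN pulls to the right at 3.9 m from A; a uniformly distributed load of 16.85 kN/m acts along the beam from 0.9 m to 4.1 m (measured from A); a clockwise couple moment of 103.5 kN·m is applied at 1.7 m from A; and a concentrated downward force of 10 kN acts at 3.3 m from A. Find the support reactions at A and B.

Resultant of the distributed load: 16.85 × 3.2 = 53.92 kN at 2.5 m from A.
Taking moments about A: B_y·3.7 − 35·0.9 − (16.85·3.2)·2.5 − 103.5 − 10·3.3 = 0 → B_y = 302.8/3.7 = 81.8378 ≈ 81.84 kN.
ΣF_y = 0: A_y + 81.8378 − 35 − 16.85·3.2 − 10 = 0 → A_y = 17.08 kN.
ΣF_x = 0: A_x + 45 = 0 → A_x = -45.00 kN.

A_x = -45.00 kN, A_y = 17.08 kN, B_y = 81.84 kN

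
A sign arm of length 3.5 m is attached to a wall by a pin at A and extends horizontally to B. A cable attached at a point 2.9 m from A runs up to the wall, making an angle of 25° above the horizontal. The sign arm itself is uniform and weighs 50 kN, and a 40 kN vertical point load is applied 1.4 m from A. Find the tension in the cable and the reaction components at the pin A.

T = 117.1 kN, A_x = 106.1 kN, A_y = 40.52 kN

ΣM about A: T·sin25°·2.9 − 50·1.75 − 40·1.4 = 0 → T = 143.5/(2.9·0.422618) = 117.086 ≈ 117.1 kN.
ΣF_x = 0: A_x − T·cos25° = 0 → A_x = 117.086 × 0.906308 = 106.1 kN.
ΣF_y = 0: A_y + T·sin25° − 50 − 40 = 0 → A_y = 90 − 117.086 × 0.422618 = 40.52 kN.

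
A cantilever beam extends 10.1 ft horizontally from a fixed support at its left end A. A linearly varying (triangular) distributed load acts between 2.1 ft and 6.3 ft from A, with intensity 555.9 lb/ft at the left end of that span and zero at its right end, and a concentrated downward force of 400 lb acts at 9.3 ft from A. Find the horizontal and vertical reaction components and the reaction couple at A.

A_x = 0, A_y = 1567 lb, M_A = 7806 lb·ft

Resultant of the triangular load: ½ × 555.9 × 4.2 = 1167.39 lb, acting at 3.5 ft from A (one-third of the span from the peak).
ΣF_x = 0: A_x = 0.
ΣF_y = 0: A_y − ½·555.9·4.2 − 400 = 0 → A_y = 1567 lb.
ΣM about A: M_A − (½·555.9·4.2)·3.5 − 400·9.3 = 0 → M_A = 7806 lb·ft.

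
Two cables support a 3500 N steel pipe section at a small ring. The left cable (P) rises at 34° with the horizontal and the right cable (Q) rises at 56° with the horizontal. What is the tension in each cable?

T_P = 1957 N, T_Q = 2902 N

ΣF_x = 0: −T_P·cos34° + T_Q·cos56° = 0 → T_Q = 1.48256·T_P.
ΣF_y = 0: T_P·sin34° + T_Q·sin56° = 3500.
Substitute: T_P·(0.559193 + 1.48256·0.829038) = 3500 → T_P = 1957.18 ≈ 1957 N.
Then T_Q = 1.48256 × 1957.18 = 2902 N.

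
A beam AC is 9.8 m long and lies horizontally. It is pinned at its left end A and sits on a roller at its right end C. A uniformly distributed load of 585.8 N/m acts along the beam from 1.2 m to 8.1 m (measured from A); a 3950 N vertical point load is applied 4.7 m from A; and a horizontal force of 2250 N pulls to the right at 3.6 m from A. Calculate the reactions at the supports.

A_x = -2250 N, A_y = 4180 N, C_y = 3812 N

Resultant of the distributed load: 585.8 × 6.9 = 4042.02 N at 4.65 m from A.
Moments about A: C_y·9.8 − (585.8·6.9)·4.65 − 3950·4.7 = 0 → C_y = 37360.393/9.8 = 3812.28 ≈ 3812 N.
ΣF_y = 0: A_y + 3812.28 − 585.8·6.9 − 3950 = 0 → A_y = 4180 N.
ΣF_x = 0: A_x + 2250 = 0 → A_x = -2250 N.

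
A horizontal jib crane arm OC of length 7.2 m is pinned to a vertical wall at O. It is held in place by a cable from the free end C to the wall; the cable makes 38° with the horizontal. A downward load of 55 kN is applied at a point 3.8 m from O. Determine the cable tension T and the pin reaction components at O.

T = 47.15 kN, O_x = 37.15 kN, O_y = 25.97 kN

ΣM about O: T·sin38°·7.2 − 55·3.8 = 0 → T = 209/(7.2·0.615661) = 47.149 ≈ 47.15 kN.
ΣF_x = 0: O_x − T·cos38° = 0 → O_x = 47.149 × 0.788011 = 37.15 kN.
ΣF_y = 0: O_y + T·sin38° − 55 = 0 → O_y = 55 − 47.149 × 0.615661 = 25.97 kN.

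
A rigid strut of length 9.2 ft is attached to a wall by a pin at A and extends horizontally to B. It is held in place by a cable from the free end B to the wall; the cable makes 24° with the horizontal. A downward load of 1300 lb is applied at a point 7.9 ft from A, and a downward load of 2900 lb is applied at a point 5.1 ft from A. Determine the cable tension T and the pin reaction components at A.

ΣM about A: T·sin24°·9.2 − 1300·7.9 − 2900·5.1 = 0 → T = 25060/(9.2·0.406737) = 6696.99 ≈ 6697 lb.
ΣF_x = 0: A_x − T·cos24° = 0 → A_x = 6696.99 × 0.913545 = 6118 lb.
ΣF_y = 0: A_y + T·sin24° − 1300 − 2900 = 0 → A_y = 4200 − 6696.99 × 0.406737 = 1476 lb.

T = 6697 lb, A_x = 6118 lb, A_y = 1476 lb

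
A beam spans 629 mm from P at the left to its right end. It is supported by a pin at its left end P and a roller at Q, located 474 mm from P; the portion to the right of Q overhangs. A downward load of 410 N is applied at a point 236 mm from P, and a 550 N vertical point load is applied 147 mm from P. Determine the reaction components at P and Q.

ΣM about P: Q_y·474 − 410·236 − 550·147 = 0 → Q_y = 177610/474 = 374.705 ≈ 374.7 N.
ΣF_y = 0: P_y + 374.705 − 410 − 550 = 0 → P_y = 585.3 N.
ΣF_x = 0: no horizontal applied forces, so P_x = 0.

P_x = 0, P_y = 585.3 N, Q_y = 374.7 N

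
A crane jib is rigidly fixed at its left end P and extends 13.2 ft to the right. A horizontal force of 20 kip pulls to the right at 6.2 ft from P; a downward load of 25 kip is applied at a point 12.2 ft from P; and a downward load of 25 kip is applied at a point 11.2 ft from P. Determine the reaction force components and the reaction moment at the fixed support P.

ΣF_x = 0: P_x + 20 = 0 → P_x = -20.00 kip.
ΣF_y = 0: P_y − 25 − 25 = 0 → P_y = 50.00 kip.
ΣM about P: M_P − 25·12.2 − 25·11.2 = 0 → M_P = 585.0 kip·ft.

P_x = -20.00 kip, P_y = 50.00 kip, M_P = 585.0 kip·ft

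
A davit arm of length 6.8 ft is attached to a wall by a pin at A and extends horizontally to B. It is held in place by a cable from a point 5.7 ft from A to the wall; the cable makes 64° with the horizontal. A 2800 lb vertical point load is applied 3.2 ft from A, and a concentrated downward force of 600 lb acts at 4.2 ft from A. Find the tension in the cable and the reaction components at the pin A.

T = 2241 lb, A_x = 982.3 lb, A_y = 1386 lb

ΣM about A: T·sin64°·5.7 − 2800·3.2 − 600·4.2 = 0 → T = 11480/(5.7·0.898794) = 2240.82 ≈ 2241 lb.
ΣF_x = 0: A_x − T·cos64° = 0 → A_x = 2240.82 × 0.438371 = 982.3 lb.
ΣF_y = 0: A_y + T·sin64° − 2800 − 600 = 0 → A_y = 3400 − 2240.82 × 0.898794 = 1386 lb.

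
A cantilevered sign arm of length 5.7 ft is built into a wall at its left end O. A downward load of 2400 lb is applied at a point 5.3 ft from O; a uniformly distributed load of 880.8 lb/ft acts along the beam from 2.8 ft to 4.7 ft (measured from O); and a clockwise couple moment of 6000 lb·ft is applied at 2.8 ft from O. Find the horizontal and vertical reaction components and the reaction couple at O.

Resultant of the distributed load: 880.8 × 1.9 = 1673.52 lb at 3.75 ft from O.
ΣF_x = 0: O_x = 0.
ΣF_y = 0: O_y − 2400 − 880.8·1.9 = 0 → O_y = 4074 lb.
ΣM about O: M_O − 2400·5.3 − (880.8·1.9)·3.75 − 6000 = 0 → M_O = 25000 lb·ft.

O_x = 0, O_y = 4074 lb, M_O = 25000 lb·ft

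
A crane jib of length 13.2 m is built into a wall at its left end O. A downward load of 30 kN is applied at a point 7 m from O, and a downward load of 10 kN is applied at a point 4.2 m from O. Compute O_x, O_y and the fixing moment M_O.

ΣF_x = 0: O_x = 0.
ΣF_y = 0: O_y − 30 − 10 = 0 → O_y = 40.00 kN.
ΣM about O: M_O − 30·7 − 10·4.2 = 0 → M_O = 252.0 kN·m.

O_x = 0, O_y = 40.00 kN, M_O = 252.0 kN·m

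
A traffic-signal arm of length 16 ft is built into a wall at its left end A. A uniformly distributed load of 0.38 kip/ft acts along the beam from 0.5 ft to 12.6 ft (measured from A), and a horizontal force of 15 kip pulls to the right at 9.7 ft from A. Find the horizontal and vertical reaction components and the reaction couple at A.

A_x = -15.00 kip, A_y = 4.598 kip, M_A = 30.12 kip·ft

Resultant of the distributed load: 0.38 × 12.1 = 4.598 kip at 6.55 ft from A.
ΣF_x = 0: A_x + 15 = 0 → A_x = -15.00 kip.
ΣF_y = 0: A_y − 0.38·12.1 = 0 → A_y = 4.598 kip.
ΣM about A: M_A − (0.38·12.1)·6.55 = 0 → M_A = 30.12 kip·ft.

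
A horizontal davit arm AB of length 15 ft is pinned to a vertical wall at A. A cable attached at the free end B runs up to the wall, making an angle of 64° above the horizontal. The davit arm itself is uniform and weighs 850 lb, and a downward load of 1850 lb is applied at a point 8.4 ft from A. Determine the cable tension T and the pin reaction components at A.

T = 1626 lb, A_x = 712.6 lb, A_y = 1239 lb

ΣM about A: T·sin64°·15 − 850·7.5 − 1850·8.4 = 0 → T = 21915/(15·0.898794) = 1625.51 ≈ 1626 lb.
ΣF_x = 0: A_x − T·cos64° = 0 → A_x = 1625.51 × 0.438371 = 712.6 lb.
ΣF_y = 0: A_y + T·sin64° − 850 − 1850 = 0 → A_y = 2700 − 1625.51 × 0.898794 = 1239 lb.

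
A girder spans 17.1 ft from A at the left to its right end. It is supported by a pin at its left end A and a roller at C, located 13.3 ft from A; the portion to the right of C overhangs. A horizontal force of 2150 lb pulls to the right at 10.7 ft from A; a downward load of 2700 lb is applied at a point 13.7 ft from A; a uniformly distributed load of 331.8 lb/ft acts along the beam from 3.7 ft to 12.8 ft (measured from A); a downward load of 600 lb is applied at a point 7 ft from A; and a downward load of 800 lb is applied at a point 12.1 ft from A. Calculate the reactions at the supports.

A_x = -2150 lb, A_y = 1422 lb, C_y = 5698 lb

Resultant of the distributed load: 331.8 × 9.1 = 3019.38 lb at 8.25 ft from A.
ΣM about A: C_y·13.3 − 2700·13.7 − (331.8·9.1)·8.25 − 600·7 − 800·12.1 = 0 → C_y = 75779.885/13.3 = 5697.74 ≈ 5698 lb.
ΣF_y = 0: A_y + 5697.74 − 2700 − 331.8·9.1 − 600 − 800 = 0 → A_y = 1422 lb.
ΣF_x = 0: A_x + 2150 = 0 → A_x = -2150 lb.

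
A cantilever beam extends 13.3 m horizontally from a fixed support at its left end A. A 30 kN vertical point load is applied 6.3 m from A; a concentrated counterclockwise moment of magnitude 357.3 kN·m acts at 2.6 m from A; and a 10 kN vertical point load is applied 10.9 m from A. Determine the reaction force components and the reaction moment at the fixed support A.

ΣF_x = 0: A_x = 0.
ΣF_y = 0: A_y − 30 − 10 = 0 → A_y = 40.00 kN.
ΣM about A: M_A − 30·6.3 + 357.3 − 10·10.9 = 0 → M_A = -59.30 kN·m.

A_x = 0, A_y = 40.00 kN, M_A = -59.30 kN·m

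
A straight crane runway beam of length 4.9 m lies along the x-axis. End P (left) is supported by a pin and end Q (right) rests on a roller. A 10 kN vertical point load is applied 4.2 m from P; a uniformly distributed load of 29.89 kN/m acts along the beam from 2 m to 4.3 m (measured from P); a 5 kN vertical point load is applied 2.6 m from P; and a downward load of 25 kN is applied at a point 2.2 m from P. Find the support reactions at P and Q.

P_x = 0, P_y = 42.10 kN, Q_y = 66.64 kN

Resultant of the distributed load: 29.89 × 2.3 = 68.747 kN at 3.15 m from P.
Taking moments about P: Q_y·4.9 − 10·4.2 − (29.89·2.3)·3.15 − 5·2.6 − 25·2.2 = 0 → Q_y = 326.55305/4.9 = 66.6435 ≈ 66.64 kN.
ΣF_y = 0: P_y + 66.6435 − 10 − 29.89·2.3 − 5 − 25 = 0 → P_y = 42.10 kN.
ΣF_x = 0: no horizontal applied forces, so P_x = 0.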